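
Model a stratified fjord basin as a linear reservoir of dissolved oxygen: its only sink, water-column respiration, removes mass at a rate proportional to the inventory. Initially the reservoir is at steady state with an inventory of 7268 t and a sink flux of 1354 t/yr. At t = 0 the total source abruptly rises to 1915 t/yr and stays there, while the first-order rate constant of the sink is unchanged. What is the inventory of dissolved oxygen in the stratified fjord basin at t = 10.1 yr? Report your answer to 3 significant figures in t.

Residence time τ = M₀/F₀ = 5.368 yr. The eventual steady state is M_∞ = M₀·(F₁/F₀) = 7268 × 1915/1354 = 10279 t.
The anomaly ΔM(t) = M(t) − M_∞ decays as ΔM₀·e^(−t/τ) with ΔM₀ = 7268 − 10279 = −3011 t.
At t = 10.1 yr, e^(−t/τ) = e^(−1.882) = 0.1523, so ΔM = −458.8 t and M = 10279 − 458.8 = 9820.6 t.

9820 t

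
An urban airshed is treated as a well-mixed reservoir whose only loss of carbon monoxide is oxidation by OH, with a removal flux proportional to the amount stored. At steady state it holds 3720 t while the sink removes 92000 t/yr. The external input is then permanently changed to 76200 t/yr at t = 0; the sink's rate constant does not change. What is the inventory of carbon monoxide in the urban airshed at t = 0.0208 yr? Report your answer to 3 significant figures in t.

The sink rate constant is k = F₀/M₀ = 92000/3720 = 24.73 yr⁻¹.
Solving dM/dt = F₁ − kM with M(0) = M₀ gives M(t) = F₁/k + (M₀ − F₁/k)·e^(−kt).
F₁/k = 76200/24.73 = 3081.1 t; kt = 24.73 × 0.0208 = 0.5144, e^(−kt) = 0.5979.
M(0.0208) = 3081.1 + (3720 − 3081.1) × 0.5979 = 3081.1 + 382.0 = 3463.1 t.

3460 t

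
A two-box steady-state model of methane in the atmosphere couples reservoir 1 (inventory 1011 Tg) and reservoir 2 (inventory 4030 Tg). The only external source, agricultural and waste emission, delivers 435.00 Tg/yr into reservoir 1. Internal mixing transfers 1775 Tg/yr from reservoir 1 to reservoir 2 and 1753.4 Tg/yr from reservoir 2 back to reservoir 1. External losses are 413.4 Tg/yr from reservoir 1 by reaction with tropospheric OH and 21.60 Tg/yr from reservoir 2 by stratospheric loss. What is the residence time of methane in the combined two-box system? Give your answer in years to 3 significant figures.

Residence time in the combined system uses the total inventory and the total *external* removal — internal exchanges between the two boxes cancel.
M_total = 1011 + 4030 = 5041.0 Tg.
ΣF_external_out = 413.4 + 21.60 = 435.00 Tg/yr.
τ = M_total / ΣF_ext = 5041.0 / 435.00 = 11.59 yr.

11.6 yr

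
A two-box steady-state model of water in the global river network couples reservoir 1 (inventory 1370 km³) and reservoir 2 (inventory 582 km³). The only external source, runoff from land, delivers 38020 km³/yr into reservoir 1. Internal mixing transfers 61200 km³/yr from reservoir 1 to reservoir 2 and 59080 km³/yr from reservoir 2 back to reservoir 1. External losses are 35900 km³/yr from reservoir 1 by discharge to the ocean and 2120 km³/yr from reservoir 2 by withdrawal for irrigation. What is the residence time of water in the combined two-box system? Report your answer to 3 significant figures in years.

For the system as a whole, the A↔B exchange is internal and contributes nothing to the throughput; only the external sinks remove mass.
M_total = 1370 + 582 = 1952.0 km³.
ΣF_external_out = 35900 + 2120 = 38020 km³/yr.
τ = M_total / ΣF_ext = 1952.0 / 38020 = 0.05134 yr.

0.0513 yr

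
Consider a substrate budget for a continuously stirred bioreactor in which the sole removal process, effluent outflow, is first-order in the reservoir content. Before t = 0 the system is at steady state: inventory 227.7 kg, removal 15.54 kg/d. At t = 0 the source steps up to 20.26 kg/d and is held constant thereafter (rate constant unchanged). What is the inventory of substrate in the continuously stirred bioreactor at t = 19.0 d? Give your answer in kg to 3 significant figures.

278 kg

Residence time τ = M₀/F₀ = 14.65 d. The eventual steady state is M_∞ = M₀·(F₁/F₀) = 227.7 × 20.26/15.54 = 296.86 kg.
The anomaly ΔM(t) = M(t) − M_∞ decays as ΔM₀·e^(−t/τ) with ΔM₀ = 227.7 − 296.86 = −69.16 kg.
At t = 19.0 d, e^(−t/τ) = e^(−1.297) = 0.2734, so ΔM = −18.91 kg and M = 296.86 − 18.91 = 277.95 kg.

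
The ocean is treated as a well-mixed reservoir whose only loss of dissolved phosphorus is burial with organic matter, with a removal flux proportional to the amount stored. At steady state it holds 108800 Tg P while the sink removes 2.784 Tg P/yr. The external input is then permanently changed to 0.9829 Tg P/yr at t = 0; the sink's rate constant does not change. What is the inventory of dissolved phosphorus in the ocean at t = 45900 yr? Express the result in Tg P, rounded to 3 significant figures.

Residence time τ = M₀/F₀ = 39080 yr. The eventual steady state is M_∞ = M₀·(F₁/F₀) = 108800 × 0.9829/2.784 = 38412 Tg P.
The anomaly ΔM(t) = M(t) − M_∞ decays as ΔM₀·e^(−t/τ) with ΔM₀ = 108800 − 38412 = 70390 Tg P.
At t = 45900 yr, e^(−t/τ) = e^(−1.174) = 0.3090, so ΔM = 21750 Tg P and M = 38412 + 21750 = 60160 Tg P.

60200 Tg P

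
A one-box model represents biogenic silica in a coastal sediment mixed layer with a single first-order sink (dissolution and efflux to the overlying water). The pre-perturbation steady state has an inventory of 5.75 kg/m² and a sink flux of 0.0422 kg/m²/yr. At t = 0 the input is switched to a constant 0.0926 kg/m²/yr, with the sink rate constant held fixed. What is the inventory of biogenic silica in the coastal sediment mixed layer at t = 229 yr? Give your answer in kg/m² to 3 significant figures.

Residence time τ = M₀/F₀ = 136.3 yr. The eventual steady state is M_∞ = M₀·(F₁/F₀) = 5.75 × 0.0926/0.0422 = 12.617 kg/m².
The anomaly ΔM(t) = M(t) − M_∞ decays as ΔM₀·e^(−t/τ) with ΔM₀ = 5.75 − 12.617 = −6.867 kg/m².
At t = 229 yr, e^(−t/τ) = e^(−1.681) = 0.1863, so ΔM = −1.279 kg/m² and M = 12.617 − 1.279 = 11.338 kg/m².

11.3 kg/m²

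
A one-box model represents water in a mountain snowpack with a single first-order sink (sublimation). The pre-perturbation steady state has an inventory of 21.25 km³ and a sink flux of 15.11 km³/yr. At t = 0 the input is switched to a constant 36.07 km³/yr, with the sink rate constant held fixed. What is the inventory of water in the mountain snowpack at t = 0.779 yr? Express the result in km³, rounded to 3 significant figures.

33.8 km³

The sink rate constant is k = F₀/M₀ = 15.11/21.25 = 0.7111 yr⁻¹.
Solving dM/dt = F₁ − kM with M(0) = M₀ gives M(t) = F₁/k + (M₀ − F₁/k)·e^(−kt).
F₁/k = 36.07/0.7111 = 50.727 km³; kt = 0.7111 × 0.779 = 0.5539, e^(−kt) = 0.5747.
M(0.779) = 50.727 + (21.25 − 50.727) × 0.5747 = 50.727 − 16.94 = 33.787 km³.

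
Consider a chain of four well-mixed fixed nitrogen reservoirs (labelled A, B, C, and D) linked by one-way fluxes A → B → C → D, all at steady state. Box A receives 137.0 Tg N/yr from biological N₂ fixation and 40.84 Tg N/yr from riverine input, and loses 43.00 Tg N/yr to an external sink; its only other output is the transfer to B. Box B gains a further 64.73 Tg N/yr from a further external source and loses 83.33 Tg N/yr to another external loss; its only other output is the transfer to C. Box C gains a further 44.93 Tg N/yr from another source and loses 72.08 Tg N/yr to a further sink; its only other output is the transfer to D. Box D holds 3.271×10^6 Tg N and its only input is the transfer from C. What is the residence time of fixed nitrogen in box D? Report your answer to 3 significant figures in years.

36700 yr

Box A: F(A→B) = (137.0 + 40.84) − 43.00 = 134.84 Tg N/yr.
Box B: F(B→C) = (134.84 + 64.73) − 83.33 = 116.24 Tg N/yr.
Box C: F(C→D) = (116.24 + 44.93) − 72.08 = 89.090 Tg N/yr.
Box D throughput = its input = 89.090 Tg N/yr; τ = 3.271×10^6 / 89.090 = 36720 yr.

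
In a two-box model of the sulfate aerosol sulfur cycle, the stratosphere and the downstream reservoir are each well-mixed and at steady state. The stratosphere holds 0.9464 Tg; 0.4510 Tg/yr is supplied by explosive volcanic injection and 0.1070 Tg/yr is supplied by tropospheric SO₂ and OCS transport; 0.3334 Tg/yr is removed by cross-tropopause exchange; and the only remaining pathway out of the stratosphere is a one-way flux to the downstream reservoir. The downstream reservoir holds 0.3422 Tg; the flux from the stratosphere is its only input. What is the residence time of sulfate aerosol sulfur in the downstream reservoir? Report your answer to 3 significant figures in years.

Balance the stratosphere: ΣF_in = 0.4510 + 0.1070 = 0.55800 Tg/yr.
Flux to the downstream reservoir = ΣF_in − (0.3334) = 0.22460 Tg/yr.
At steady state the output of the downstream reservoir equals its input, 0.22460 Tg/yr.
τ = M / F = 0.3422 / 0.22460 = 1.524 yr.

1.52 yr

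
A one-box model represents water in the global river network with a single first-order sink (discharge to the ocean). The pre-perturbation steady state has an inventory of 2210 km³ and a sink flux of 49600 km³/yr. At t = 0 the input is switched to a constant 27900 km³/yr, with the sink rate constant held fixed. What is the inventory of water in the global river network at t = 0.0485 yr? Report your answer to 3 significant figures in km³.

τ = M₀/F₀ = 2210/49600 = 0.04456 yr; rate constant k = 1/τ.
New steady state M_∞ = F₁/k = F₁·τ = 27900 × 0.04456 = 1243.1 km³.
M(t) = M_∞ + (M₀ − M_∞)·e^(−t/τ); t/τ = 0.0485/0.04456 = 1.089, so e^(−t/τ) = 0.3367.
M(t) = 1243.1 + 966.9 × 0.3367 = 1568.7 km³.

1570 km³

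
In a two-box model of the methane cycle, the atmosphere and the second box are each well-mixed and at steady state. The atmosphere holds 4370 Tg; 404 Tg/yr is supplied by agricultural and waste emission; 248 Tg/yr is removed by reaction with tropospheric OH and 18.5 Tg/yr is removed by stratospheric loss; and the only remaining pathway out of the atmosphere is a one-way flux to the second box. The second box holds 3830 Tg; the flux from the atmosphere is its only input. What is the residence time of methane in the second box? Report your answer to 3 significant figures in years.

27.9 yr

Balance the atmosphere: ΣF_in = 404.00 Tg/yr.
Flux to the second box = ΣF_in − (248 + 18.5) = 137.50 Tg/yr.
At steady state the output of the second box equals its input, 137.50 Tg/yr.
τ = M / F = 3830 / 137.50 = 27.85 yr.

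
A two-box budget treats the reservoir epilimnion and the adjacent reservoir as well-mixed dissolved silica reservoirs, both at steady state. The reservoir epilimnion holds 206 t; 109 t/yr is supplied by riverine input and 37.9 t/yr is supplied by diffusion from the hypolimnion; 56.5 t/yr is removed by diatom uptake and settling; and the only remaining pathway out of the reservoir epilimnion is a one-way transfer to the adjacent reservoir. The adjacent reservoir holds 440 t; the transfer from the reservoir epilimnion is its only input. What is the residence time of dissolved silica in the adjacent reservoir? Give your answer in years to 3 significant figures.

Balance the reservoir epilimnion: ΣF_in = 109 + 37.9 = 146.90 t/yr.
Transfer to the adjacent reservoir = ΣF_in − (56.5) = 90.400 t/yr.
At steady state the output of the adjacent reservoir equals its input, 90.400 t/yr.
τ = M / F = 440 / 90.400 = 4.867 yr.

4.87 yr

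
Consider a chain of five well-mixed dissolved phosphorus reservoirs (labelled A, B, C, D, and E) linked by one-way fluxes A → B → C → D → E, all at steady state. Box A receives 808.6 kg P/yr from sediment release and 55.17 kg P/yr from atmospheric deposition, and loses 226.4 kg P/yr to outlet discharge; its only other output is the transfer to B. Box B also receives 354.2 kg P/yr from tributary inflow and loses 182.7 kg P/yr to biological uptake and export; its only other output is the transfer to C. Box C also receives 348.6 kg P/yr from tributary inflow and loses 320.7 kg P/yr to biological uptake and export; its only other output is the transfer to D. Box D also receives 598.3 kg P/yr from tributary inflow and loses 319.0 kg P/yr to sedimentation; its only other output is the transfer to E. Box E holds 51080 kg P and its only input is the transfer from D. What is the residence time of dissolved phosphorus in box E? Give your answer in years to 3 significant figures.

Box A: F(A→B) = (808.6 + 55.17) − 226.4 = 637.37 kg P/yr.
Box B: F(B→C) = (637.37 + 354.2) − 182.7 = 808.87 kg P/yr.
Box C: F(C→D) = (808.87 + 348.6) − 320.7 = 836.77 kg P/yr.
Box D: F(D→E) = (836.77 + 598.3) − 319.0 = 1116.1 kg P/yr.
Box E throughput = its input = 1116.1 kg P/yr; τ = 51080 / 1116.1 = 45.77 yr.

45.8 yr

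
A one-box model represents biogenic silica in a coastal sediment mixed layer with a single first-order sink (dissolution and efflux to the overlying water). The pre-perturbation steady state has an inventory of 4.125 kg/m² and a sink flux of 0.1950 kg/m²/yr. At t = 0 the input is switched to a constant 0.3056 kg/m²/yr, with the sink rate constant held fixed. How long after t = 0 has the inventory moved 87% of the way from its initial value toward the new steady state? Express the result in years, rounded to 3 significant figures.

43.2 yr

τ = M₀/F₀ = 4.125/0.1950 = 21.15 yr.
The remaining gap fraction is e^(−t/τ); 87% covered ⇒ e^(−t/τ) = 0.130.
t = −τ ln(0.130) = 21.15 × 2.040 = 43.16 yr.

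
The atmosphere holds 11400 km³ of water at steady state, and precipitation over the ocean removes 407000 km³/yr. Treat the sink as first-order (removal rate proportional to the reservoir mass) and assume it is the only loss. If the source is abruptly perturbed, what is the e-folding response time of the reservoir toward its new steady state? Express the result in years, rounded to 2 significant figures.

For a linear reservoir the response time equals the residence time τ = M/F.
τ = 11400 / 407000 = 0.02801 yr.

0.028 yr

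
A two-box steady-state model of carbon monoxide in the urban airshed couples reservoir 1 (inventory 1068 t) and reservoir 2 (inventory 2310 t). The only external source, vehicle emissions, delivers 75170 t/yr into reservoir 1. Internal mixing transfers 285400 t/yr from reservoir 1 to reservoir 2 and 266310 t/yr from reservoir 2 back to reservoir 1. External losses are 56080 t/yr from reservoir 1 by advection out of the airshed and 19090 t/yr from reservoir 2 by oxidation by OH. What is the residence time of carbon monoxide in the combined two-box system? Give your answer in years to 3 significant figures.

Residence time in the combined system uses the total inventory and the total *external* removal — internal exchanges between the two boxes cancel.
M_total = 1068 + 2310 = 3378.0 t.
ΣF_external_out = 56080 + 19090 = 75170 t/yr.
τ = M_total / ΣF_ext = 3378.0 / 75170 = 0.04494 yr.

0.0449 yr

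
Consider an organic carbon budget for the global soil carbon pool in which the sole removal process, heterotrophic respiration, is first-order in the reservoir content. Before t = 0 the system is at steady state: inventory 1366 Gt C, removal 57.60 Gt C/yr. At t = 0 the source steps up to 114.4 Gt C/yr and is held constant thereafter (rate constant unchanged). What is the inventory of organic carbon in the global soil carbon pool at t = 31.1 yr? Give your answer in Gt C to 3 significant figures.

The sink rate constant is k = F₀/M₀ = 57.60/1366 = 0.04217 yr⁻¹.
Solving dM/dt = F₁ − kM with M(0) = M₀ gives M(t) = F₁/k + (M₀ − F₁/k)·e^(−kt).
F₁/k = 114.4/0.04217 = 2713.0 Gt C; kt = 0.04217 × 31.1 = 1.311, e^(−kt) = 0.2694.
M(31.1) = 2713.0 + (1366 − 2713.0) × 0.2694 = 2713.0 − 362.9 = 2350.1 Gt C.

2350 Gt C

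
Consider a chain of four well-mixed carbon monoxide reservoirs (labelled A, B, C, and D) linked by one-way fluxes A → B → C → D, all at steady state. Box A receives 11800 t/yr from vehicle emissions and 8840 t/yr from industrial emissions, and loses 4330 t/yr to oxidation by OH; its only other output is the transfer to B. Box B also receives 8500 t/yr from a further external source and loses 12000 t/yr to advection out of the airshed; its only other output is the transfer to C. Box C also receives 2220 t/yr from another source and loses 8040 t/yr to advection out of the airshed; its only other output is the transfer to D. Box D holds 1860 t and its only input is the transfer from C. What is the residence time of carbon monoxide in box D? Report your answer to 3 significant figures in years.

Box A: F(A→B) = (11800 + 8840) − 4330 = 16310 t/yr.
Box B: F(B→C) = (16310 + 8500) − 12000 = 12810 t/yr.
Box C: F(C→D) = (12810 + 2220) − 8040 = 6990.0 t/yr.
Box D throughput = its input = 6990.0 t/yr; τ = 1860 / 6990.0 = 0.2661 yr.

0.266 yr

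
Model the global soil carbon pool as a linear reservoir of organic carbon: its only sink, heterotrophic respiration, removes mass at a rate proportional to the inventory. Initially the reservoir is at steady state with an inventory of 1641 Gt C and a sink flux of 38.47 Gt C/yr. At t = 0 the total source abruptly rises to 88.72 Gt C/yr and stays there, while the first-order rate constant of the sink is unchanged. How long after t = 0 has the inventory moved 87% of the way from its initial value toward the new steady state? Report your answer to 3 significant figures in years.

87.0 yr

τ = M₀/F₀ = 1641/38.47 = 42.66 yr.
The remaining gap fraction is e^(−t/τ); 87% covered ⇒ e^(−t/τ) = 0.130.
t = −τ ln(0.130) = 42.66 × 2.040 = 87.03 yr.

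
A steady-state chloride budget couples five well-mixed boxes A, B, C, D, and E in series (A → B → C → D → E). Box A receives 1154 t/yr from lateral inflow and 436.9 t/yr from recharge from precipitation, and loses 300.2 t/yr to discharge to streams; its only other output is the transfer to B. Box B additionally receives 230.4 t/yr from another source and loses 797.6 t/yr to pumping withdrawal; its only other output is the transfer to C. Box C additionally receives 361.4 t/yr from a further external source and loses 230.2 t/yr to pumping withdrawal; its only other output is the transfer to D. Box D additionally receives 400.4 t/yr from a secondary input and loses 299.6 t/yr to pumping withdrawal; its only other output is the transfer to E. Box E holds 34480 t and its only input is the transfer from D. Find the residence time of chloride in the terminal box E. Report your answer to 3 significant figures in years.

36.1 yr

Box A: F(A→B) = (1154 + 436.9) − 300.2 = 1290.7 t/yr.
Box B: F(B→C) = (1290.7 + 230.4) − 797.6 = 723.50 t/yr.
Box C: F(C→D) = (723.50 + 361.4) − 230.2 = 854.70 t/yr.
Box D: F(D→E) = (854.70 + 400.4) − 299.6 = 955.50 t/yr.
Box E throughput = its input = 955.50 t/yr; τ = 34480 / 955.50 = 36.09 yr.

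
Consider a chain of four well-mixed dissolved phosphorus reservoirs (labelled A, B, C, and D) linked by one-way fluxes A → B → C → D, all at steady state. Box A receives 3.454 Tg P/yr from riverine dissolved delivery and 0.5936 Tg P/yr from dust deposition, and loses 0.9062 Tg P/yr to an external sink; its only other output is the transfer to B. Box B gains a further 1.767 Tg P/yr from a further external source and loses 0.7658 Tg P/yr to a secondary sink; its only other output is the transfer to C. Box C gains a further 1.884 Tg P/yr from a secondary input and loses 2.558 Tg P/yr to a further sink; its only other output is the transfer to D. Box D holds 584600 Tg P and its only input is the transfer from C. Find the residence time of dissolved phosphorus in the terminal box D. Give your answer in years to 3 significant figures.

169000 yr

Box A: F(A→B) = (3.454 + 0.5936) − 0.9062 = 3.1414 Tg P/yr.
Box B: F(B→C) = (3.1414 + 1.767) − 0.7658 = 4.1426 Tg P/yr.
Box C: F(C→D) = (4.1426 + 1.884) − 2.558 = 3.4686 Tg P/yr.
Box D throughput = its input = 3.4686 Tg P/yr; τ = 584600 / 3.4686 = 168500 yr.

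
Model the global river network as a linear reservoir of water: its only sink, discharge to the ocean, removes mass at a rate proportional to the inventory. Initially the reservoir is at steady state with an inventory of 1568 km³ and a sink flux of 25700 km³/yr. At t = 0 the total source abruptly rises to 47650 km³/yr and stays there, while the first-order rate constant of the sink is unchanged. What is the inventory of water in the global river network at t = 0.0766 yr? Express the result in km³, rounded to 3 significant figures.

τ = M₀/F₀ = 1568/25700 = 0.06101 yr; rate constant k = 1/τ.
New steady state M_∞ = F₁/k = F₁·τ = 47650 × 0.06101 = 2907.2 km³.
M(t) = M_∞ + (M₀ − M_∞)·e^(−t/τ); t/τ = 0.0766/0.06101 = 1.255, so e^(−t/τ) = 0.2849.
M(t) = 2907.2 − 1339 × 0.2849 = 2525.6 km³.

2530 km³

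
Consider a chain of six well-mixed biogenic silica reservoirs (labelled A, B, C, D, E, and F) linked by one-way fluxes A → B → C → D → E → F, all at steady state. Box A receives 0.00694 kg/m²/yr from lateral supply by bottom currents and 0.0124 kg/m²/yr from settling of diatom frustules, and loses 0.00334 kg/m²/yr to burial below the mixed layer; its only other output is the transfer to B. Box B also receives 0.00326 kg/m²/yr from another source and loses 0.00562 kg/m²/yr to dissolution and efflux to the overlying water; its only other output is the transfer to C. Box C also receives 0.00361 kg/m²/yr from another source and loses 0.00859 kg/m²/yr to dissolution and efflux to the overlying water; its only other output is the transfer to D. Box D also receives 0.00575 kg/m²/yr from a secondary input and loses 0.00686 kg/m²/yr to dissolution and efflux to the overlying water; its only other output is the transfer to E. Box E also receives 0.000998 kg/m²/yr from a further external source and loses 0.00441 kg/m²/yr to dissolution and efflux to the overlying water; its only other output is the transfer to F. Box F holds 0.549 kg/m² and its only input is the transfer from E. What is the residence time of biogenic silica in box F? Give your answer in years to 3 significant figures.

Box A: F(A→B) = (0.00694 + 0.0124) − 0.00334 = 0.016000 kg/m²/yr.
Box B: F(B→C) = (0.016000 + 0.00326) − 0.00562 = 0.013640 kg/m²/yr.
Box C: F(C→D) = (0.013640 + 0.00361) − 0.00859 = 0.0086600 kg/m²/yr.
Box D: F(D→E) = (0.0086600 + 0.00575) − 0.00686 = 0.0075500 kg/m²/yr.
Box E: F(E→F) = (0.0075500 + 0.000998) − 0.00441 = 0.0041380 kg/m²/yr.
Box F throughput = its input = 0.0041380 kg/m²/yr; τ = 0.549 / 0.0041380 = 132.7 yr.

133 yr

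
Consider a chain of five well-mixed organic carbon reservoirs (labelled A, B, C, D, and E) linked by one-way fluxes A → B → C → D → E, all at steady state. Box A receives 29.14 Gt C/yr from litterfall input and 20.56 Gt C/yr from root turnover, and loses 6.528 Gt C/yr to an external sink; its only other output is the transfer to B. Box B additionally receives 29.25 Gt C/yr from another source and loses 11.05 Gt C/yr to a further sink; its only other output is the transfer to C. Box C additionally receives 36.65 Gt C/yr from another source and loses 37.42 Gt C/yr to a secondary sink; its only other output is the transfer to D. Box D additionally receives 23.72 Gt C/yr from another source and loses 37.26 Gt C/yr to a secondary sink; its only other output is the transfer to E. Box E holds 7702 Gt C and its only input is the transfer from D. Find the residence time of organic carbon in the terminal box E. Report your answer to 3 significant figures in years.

164 yr

Box A: F(A→B) = (29.14 + 20.56) − 6.528 = 43.172 Gt C/yr.
Box B: F(B→C) = (43.172 + 29.25) − 11.05 = 61.372 Gt C/yr.
Box C: F(C→D) = (61.372 + 36.65) − 37.42 = 60.602 Gt C/yr.
Box D: F(D→E) = (60.602 + 23.72) − 37.26 = 47.062 Gt C/yr.
Box E throughput = its input = 47.062 Gt C/yr; τ = 7702 / 47.062 = 163.7 yr.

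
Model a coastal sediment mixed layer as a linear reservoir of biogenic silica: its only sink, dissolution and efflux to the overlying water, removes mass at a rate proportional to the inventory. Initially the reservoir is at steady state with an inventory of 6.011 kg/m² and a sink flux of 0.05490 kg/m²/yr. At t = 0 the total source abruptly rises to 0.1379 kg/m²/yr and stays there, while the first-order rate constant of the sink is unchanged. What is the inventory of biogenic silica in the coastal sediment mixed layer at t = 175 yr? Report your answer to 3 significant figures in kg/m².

Residence time τ = M₀/F₀ = 109.5 yr. The eventual steady state is M_∞ = M₀·(F₁/F₀) = 6.011 × 0.1379/0.05490 = 15.099 kg/m².
The anomaly ΔM(t) = M(t) − M_∞ decays as ΔM₀·e^(−t/τ) with ΔM₀ = 6.011 − 15.099 = −9.088 kg/m².
At t = 175 yr, e^(−t/τ) = e^(−1.598) = 0.2022, so ΔM = −1.838 kg/m² and M = 15.099 − 1.838 = 13.261 kg/m².

13.3 kg/m²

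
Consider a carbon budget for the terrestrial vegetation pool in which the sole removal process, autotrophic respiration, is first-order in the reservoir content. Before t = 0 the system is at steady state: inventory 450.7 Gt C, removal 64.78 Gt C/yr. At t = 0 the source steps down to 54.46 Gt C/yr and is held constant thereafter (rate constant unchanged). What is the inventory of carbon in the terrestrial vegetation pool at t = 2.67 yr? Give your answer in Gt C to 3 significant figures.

τ = M₀/F₀ = 450.7/64.78 = 6.957 yr; rate constant k = 1/τ.
New steady state M_∞ = F₁/k = F₁·τ = 54.46 × 6.957 = 378.90 Gt C.
M(t) = M_∞ + (M₀ − M_∞)·e^(−t/τ); t/τ = 2.67/6.957 = 0.3838, so e^(−t/τ) = 0.6813.
M(t) = 378.90 + 71.80 × 0.6813 = 427.82 Gt C.

428 Gt C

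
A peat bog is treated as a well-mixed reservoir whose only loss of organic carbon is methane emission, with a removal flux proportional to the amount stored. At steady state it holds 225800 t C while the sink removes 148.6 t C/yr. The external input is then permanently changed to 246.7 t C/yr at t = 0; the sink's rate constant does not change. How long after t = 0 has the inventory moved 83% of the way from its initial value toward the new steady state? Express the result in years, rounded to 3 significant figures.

2690 yr

τ = M₀/F₀ = 225800/148.6 = 1520 yr.
The remaining gap fraction is e^(−t/τ); 83% covered ⇒ e^(−t/τ) = 0.170.
t = −τ ln(0.170) = 1520 × 1.772 = 2693 yr.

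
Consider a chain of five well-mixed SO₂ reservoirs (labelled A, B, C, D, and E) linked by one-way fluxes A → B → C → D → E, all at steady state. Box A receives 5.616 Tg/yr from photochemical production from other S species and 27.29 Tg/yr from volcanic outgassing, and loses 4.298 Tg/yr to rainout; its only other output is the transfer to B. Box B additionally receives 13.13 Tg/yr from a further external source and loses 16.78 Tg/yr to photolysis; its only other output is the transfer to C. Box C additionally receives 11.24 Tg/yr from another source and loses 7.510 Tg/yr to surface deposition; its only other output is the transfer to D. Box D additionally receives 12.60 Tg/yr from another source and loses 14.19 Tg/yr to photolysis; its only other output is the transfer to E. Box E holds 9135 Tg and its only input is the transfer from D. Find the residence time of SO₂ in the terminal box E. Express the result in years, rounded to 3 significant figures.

337 yr

Box A: F(A→B) = (5.616 + 27.29) − 4.298 = 28.608 Tg/yr.
Box B: F(B→C) = (28.608 + 13.13) − 16.78 = 24.958 Tg/yr.
Box C: F(C→D) = (24.958 + 11.24) − 7.510 = 28.688 Tg/yr.
Box D: F(D→E) = (28.688 + 12.60) − 14.19 = 27.098 Tg/yr.
Box E throughput = its input = 27.098 Tg/yr; τ = 9135 / 27.098 = 337.1 yr.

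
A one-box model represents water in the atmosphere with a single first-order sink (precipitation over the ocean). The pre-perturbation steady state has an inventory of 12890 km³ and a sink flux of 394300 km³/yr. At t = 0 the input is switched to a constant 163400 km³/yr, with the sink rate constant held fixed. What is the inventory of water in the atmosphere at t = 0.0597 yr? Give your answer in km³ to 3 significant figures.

τ = M₀/F₀ = 12890/394300 = 0.03269 yr; rate constant k = 1/τ.
New steady state M_∞ = F₁/k = F₁·τ = 163400 × 0.03269 = 5341.7 km³.
M(t) = M_∞ + (M₀ − M_∞)·e^(−t/τ); t/τ = 0.0597/0.03269 = 1.826, so e^(−t/τ) = 0.1610.
M(t) = 5341.7 + 7548 × 0.1610 = 6557.1 km³.

6560 km³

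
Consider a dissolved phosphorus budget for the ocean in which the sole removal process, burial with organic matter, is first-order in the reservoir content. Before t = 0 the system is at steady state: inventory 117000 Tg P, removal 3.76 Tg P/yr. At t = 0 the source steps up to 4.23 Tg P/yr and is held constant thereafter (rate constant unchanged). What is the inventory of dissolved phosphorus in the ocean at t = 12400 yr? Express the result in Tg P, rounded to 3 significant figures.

Residence time τ = M₀/F₀ = 31120 yr. The eventual steady state is M_∞ = M₀·(F₁/F₀) = 117000 × 4.23/3.76 = 131630 Tg P.
The anomaly ΔM(t) = M(t) − M_∞ decays as ΔM₀·e^(−t/τ) with ΔM₀ = 117000 − 131630 = −14630 Tg P.
At t = 12400 yr, e^(−t/τ) = e^(−0.3985) = 0.6713, so ΔM = −9818 Tg P and M = 131630 − 9818 = 121810 Tg P.

122000 Tg P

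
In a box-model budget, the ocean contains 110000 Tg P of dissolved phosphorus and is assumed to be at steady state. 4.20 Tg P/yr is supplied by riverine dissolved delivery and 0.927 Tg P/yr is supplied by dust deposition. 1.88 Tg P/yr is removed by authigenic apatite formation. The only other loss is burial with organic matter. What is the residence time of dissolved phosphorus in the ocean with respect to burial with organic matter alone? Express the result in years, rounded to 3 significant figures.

At steady state ΣF_in = ΣF_out.
ΣF_in = 4.20 + 0.927 = 5.1270 Tg P/yr.
Burial with organic matter flux = ΣF_in − (1.88) = 5.1270 − 1.880 = 3.247 Tg P/yr.
τ = M / F = 110000 / 3.247 = 33880 yr.

33900 yr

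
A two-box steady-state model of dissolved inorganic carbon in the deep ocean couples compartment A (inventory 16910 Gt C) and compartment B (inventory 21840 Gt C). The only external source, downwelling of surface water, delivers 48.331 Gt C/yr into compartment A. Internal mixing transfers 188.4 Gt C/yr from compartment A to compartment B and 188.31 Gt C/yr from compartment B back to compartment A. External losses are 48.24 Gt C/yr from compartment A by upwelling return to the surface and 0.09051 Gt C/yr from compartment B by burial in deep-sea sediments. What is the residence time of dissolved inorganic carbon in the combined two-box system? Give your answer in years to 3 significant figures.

802 yr

Treat the two boxes together as one reservoir: the mixing fluxes between them are internal recycling, so τ = ΣM / Σ(external losses).
M_total = 16910 + 21840 = 38750 Gt C.
ΣF_external_out = 48.24 + 0.09051 = 48.331 Gt C/yr.
τ = M_total / ΣF_ext = 38750 / 48.331 = 801.8 yr.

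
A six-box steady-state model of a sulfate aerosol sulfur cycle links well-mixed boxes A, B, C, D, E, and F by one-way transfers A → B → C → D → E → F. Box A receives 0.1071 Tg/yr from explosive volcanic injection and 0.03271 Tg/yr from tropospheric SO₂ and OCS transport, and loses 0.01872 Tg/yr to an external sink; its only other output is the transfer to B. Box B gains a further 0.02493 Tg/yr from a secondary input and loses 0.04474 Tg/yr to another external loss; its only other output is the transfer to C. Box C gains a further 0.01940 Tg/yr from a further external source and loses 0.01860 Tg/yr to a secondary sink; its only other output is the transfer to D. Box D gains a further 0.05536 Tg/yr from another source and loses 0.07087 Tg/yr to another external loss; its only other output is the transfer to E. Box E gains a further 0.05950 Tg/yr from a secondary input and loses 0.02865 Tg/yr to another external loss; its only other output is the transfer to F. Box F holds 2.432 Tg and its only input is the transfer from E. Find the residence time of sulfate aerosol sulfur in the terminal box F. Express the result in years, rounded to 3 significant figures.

Box A: F(A→B) = (0.1071 + 0.03271) − 0.01872 = 0.12109 Tg/yr.
Box B: F(B→C) = (0.12109 + 0.02493) − 0.04474 = 0.10128 Tg/yr.
Box C: F(C→D) = (0.10128 + 0.01940) − 0.01860 = 0.10208 Tg/yr.
Box D: F(D→E) = (0.10208 + 0.05536) − 0.07087 = 0.086570 Tg/yr.
Box E: F(E→F) = (0.086570 + 0.05950) − 0.02865 = 0.11742 Tg/yr.
Box F throughput = its input = 0.11742 Tg/yr; τ = 2.432 / 0.11742 = 20.71 yr.

20.7 yr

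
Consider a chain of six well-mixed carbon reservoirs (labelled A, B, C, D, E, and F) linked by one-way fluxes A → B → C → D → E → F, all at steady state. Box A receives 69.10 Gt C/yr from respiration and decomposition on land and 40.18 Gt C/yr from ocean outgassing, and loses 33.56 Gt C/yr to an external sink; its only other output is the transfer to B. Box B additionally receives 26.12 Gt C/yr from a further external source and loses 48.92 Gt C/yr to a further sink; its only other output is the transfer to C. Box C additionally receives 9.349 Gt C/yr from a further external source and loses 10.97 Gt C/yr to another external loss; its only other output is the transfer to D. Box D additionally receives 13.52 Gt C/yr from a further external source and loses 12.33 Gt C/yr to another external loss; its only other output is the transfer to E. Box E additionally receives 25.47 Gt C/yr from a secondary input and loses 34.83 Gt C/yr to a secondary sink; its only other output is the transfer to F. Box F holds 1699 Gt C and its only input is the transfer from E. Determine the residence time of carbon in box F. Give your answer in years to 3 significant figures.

Box A: F(A→B) = (69.10 + 40.18) − 33.56 = 75.720 Gt C/yr.
Box B: F(B→C) = (75.720 + 26.12) − 48.92 = 52.920 Gt C/yr.
Box C: F(C→D) = (52.920 + 9.349) − 10.97 = 51.299 Gt C/yr.
Box D: F(D→E) = (51.299 + 13.52) − 12.33 = 52.489 Gt C/yr.
Box E: F(E→F) = (52.489 + 25.47) − 34.83 = 43.129 Gt C/yr.
Box F throughput = its input = 43.129 Gt C/yr; τ = 1699 / 43.129 = 39.39 yr.

39.4 yr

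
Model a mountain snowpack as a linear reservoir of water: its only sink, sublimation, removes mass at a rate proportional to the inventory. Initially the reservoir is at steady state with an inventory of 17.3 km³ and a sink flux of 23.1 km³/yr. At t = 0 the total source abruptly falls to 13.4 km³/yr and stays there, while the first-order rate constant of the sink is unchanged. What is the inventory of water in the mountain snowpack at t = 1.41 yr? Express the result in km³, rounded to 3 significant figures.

11.1 km³

Residence time τ = M₀/F₀ = 0.7489 yr. The eventual steady state is M_∞ = M₀·(F₁/F₀) = 17.3 × 13.4/23.1 = 10.035 km³.
The anomaly ΔM(t) = M(t) − M_∞ decays as ΔM₀·e^(−t/τ) with ΔM₀ = 17.3 − 10.035 = 7.265 km³.
At t = 1.41 yr, e^(−t/τ) = e^(−1.883) = 0.1522, so ΔM = 1.105 km³ and M = 10.035 + 1.105 = 11.141 km³.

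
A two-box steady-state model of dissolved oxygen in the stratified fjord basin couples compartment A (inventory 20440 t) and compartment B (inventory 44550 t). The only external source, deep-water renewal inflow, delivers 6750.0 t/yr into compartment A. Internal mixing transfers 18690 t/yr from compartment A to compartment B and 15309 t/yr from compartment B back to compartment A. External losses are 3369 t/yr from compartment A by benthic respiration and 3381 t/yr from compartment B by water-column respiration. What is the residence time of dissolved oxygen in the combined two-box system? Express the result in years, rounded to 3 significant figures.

9.63 yr

Residence time in the combined system uses the total inventory and the total *external* removal — internal exchanges between the two boxes cancel.
M_total = 20440 + 44550 = 64990 t.
ΣF_external_out = 3369 + 3381 = 6750.0 t/yr.
τ = M_total / ΣF_ext = 64990 / 6750.0 = 9.628 yr.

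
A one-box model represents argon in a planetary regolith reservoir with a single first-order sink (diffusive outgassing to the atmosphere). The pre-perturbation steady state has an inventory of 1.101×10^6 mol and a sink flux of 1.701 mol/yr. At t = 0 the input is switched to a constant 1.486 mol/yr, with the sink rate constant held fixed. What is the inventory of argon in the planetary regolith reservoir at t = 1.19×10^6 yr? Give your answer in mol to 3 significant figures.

984000 mol

τ = M₀/F₀ = 1.101×10^6/1.701 = 647300 yr; rate constant k = 1/τ.
New steady state M_∞ = F₁/k = F₁·τ = 1.486 × 647300 = 961840 mol.
M(t) = M_∞ + (M₀ − M_∞)·e^(−t/τ); t/τ = 1.19×10^6/647300 = 1.839, so e^(−t/τ) = 0.1591.
M(t) = 961840 + 139200 × 0.1591 = 983970 mol.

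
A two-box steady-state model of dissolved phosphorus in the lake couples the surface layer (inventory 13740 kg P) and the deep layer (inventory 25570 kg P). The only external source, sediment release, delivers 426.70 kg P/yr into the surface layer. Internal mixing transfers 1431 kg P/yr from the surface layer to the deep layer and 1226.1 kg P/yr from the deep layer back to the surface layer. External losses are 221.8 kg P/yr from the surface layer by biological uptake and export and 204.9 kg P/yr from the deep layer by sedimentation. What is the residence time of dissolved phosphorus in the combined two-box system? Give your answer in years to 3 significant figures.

92.1 yr

Residence time in the combined system uses the total inventory and the total *external* removal — internal exchanges between the two boxes cancel.
M_total = 13740 + 25570 = 39310 kg P.
ΣF_external_out = 221.8 + 204.9 = 426.70 kg P/yr.
τ = M_total / ΣF_ext = 39310 / 426.70 = 92.13 yr.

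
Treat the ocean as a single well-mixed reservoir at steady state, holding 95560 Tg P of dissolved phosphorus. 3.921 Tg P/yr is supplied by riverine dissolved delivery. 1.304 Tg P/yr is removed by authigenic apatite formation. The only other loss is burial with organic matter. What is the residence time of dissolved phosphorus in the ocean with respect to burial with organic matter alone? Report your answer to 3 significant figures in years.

At steady state ΣF_in = ΣF_out.
ΣF_in = 3.9210 Tg P/yr.
Burial with organic matter flux = ΣF_in − (1.304) = 3.9210 − 1.304 = 2.617 Tg P/yr.
τ = M / F = 95560 / 2.617 = 36520 yr.

36500 yr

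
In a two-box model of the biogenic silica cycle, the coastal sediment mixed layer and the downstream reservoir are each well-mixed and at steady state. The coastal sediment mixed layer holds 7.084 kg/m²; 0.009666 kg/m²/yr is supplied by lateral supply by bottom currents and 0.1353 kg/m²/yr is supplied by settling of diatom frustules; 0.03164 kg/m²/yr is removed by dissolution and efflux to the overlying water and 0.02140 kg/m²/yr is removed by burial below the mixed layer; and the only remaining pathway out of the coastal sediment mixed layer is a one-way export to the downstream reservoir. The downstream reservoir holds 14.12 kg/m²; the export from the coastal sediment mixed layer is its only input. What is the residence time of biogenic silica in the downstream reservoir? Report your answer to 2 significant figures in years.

Balance the coastal sediment mixed layer: ΣF_in = 0.009666 + 0.1353 = 0.14497 kg/m²/yr.
Export to the downstream reservoir = ΣF_in − (0.03164 + 0.02140) = 0.091926 kg/m²/yr.
At steady state the output of the downstream reservoir equals its input, 0.091926 kg/m²/yr.
τ = M / F = 14.12 / 0.091926 = 153.6 yr.

150 yr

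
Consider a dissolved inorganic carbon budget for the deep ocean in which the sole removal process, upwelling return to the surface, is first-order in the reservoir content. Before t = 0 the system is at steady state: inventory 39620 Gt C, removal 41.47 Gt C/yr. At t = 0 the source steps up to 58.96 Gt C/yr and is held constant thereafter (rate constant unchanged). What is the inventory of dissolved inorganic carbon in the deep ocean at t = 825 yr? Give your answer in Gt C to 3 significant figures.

The sink rate constant is k = F₀/M₀ = 41.47/39620 = 0.001047 yr⁻¹.
Solving dM/dt = F₁ − kM with M(0) = M₀ gives M(t) = F₁/k + (M₀ − F₁/k)·e^(−kt).
F₁/k = 58.96/0.001047 = 56330 Gt C; kt = 0.001047 × 825 = 0.8635, e^(−kt) = 0.4217.
M(825) = 56330 + (39620 − 56330) × 0.4217 = 56330 − 7046 = 49284 Gt C.

49300 Gt C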